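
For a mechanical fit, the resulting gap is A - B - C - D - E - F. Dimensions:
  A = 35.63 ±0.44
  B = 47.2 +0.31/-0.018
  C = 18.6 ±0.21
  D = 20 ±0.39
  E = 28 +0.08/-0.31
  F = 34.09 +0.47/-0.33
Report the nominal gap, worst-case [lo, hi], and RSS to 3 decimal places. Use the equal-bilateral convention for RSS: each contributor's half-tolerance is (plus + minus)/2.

Stack each dimension's contribution:
  +A: nom +35.630 → Σnom=35.630; wc +0.440/-0.440 → slack +0.440/-0.440; half-tol=0.440, Σhalf²=0.193600
  -B: nom -47.200 → Σnom=-11.570; wc +0.018/-0.310 → slack +0.458/-0.750; half-tol=0.164, Σhalf²=0.220496
  -C: nom -18.600 → Σnom=-30.170; wc +0.210/-0.210 → slack +0.668/-0.960; half-tol=0.210, Σhalf²=0.264596
  -D: nom -20.000 → Σnom=-50.170; wc +0.390/-0.390 → slack +1.058/-1.350; half-tol=0.390, Σhalf²=0.416696
  -E: nom -28.000 → Σnom=-78.170; wc +0.310/-0.080 → slack +1.368/-1.430; half-tol=0.195, Σhalf²=0.454721
  -F: nom -34.090 → Σnom=-112.260; wc +0.330/-0.470 → slack +1.698/-1.900; half-tol=0.400, Σhalf²=0.614721
Nominal = -112.260. Worst-case = [-112.260 - 1.900, -112.260 + 1.698] = [-114.160, -110.562]. RSS = √0.614721 = 0.784.

nominal=-112.260 wc=[-114.160,-110.562] rss=0.784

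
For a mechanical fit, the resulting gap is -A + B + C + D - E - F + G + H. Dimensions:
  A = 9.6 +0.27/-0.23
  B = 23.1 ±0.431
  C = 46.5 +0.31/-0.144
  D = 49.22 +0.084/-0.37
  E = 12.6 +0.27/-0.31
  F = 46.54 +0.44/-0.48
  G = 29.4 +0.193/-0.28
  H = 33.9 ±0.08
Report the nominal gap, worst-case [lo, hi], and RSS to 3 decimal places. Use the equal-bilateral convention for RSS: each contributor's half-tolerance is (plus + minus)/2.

Stack each dimension's contribution:
  -A: nom -9.600 → Σnom=-9.600; wc +0.230/-0.270 → slack +0.230/-0.270; half-tol=0.250, Σhalf²=0.062500
  +B: nom +23.100 → Σnom=13.500; wc +0.431/-0.431 → slack +0.661/-0.701; half-tol=0.431, Σhalf²=0.248261
  +C: nom +46.500 → Σnom=60.000; wc +0.310/-0.144 → slack +0.971/-0.845; half-tol=0.227, Σhalf²=0.299790
  +D: nom +49.220 → Σnom=109.220; wc +0.084/-0.370 → slack +1.055/-1.215; half-tol=0.227, Σhalf²=0.351319
  -E: nom -12.600 → Σnom=96.620; wc +0.310/-0.270 → slack +1.365/-1.485; half-tol=0.290, Σhalf²=0.435419
  -F: nom -46.540 → Σnom=50.080; wc +0.480/-0.440 → slack +1.845/-1.925; half-tol=0.460, Σhalf²=0.647019
  +G: nom +29.400 → Σnom=79.480; wc +0.193/-0.280 → slack +2.038/-2.205; half-tol=0.237, Σhalf²=0.702951
  +H: nom +33.900 → Σnom=113.380; wc +0.080/-0.080 → slack +2.118/-2.285; half-tol=0.080, Σhalf²=0.709351
Nominal = 113.380. Worst-case = [113.380 - 2.285, 113.380 + 2.118] = [111.095, 115.498]. RSS = √0.709351 = 0.842.

nominal=113.380 wc=[111.095,115.498] rss=0.842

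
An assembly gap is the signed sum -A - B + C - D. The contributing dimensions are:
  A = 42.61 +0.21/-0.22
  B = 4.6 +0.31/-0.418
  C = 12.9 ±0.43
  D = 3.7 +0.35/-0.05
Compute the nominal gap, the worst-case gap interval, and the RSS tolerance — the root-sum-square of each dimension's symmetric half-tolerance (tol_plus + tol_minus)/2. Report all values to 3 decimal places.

nominal=-38.010 wc=[-39.310,-36.892] rss=0.635

Stack each dimension's contribution:
  -A: nom -42.610 → Σnom=-42.610; wc +0.220/-0.210 → slack +0.220/-0.210; half-tol=0.215, Σhalf²=0.046225
  -B: nom -4.600 → Σnom=-47.210; wc +0.418/-0.310 → slack +0.638/-0.520; half-tol=0.364, Σhalf²=0.178721
  +C: nom +12.900 → Σnom=-34.310; wc +0.430/-0.430 → slack +1.068/-0.950; half-tol=0.430, Σhalf²=0.363621
  -D: nom -3.700 → Σnom=-38.010; wc +0.050/-0.350 → slack +1.118/-1.300; half-tol=0.200, Σhalf²=0.403621
Nominal = -38.010. Worst-case = [-38.010 - 1.300, -38.010 + 1.118] = [-39.310, -36.892]. RSS = √0.403621 = 0.635.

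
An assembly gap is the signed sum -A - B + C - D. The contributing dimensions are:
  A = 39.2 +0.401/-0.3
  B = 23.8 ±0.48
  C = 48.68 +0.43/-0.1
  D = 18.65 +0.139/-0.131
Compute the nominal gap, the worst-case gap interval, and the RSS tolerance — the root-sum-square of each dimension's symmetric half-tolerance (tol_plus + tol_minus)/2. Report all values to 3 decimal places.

nominal=-32.970 wc=[-34.090,-31.629] rss=0.665

Stack each dimension's contribution:
  -A: nom -39.200 → Σnom=-39.200; wc +0.300/-0.401 → slack +0.300/-0.401; half-tol=0.351, Σhalf²=0.122850
  -B: nom -23.800 → Σnom=-63.000; wc +0.480/-0.480 → slack +0.780/-0.881; half-tol=0.480, Σhalf²=0.353250
  +C: nom +48.680 → Σnom=-14.320; wc +0.430/-0.100 → slack +1.210/-0.981; half-tol=0.265, Σhalf²=0.423475
  -D: nom -18.650 → Σnom=-32.970; wc +0.131/-0.139 → slack +1.341/-1.120; half-tol=0.135, Σhalf²=0.441700
Nominal = -32.970. Worst-case = [-32.970 - 1.120, -32.970 + 1.341] = [-34.090, -31.629]. RSS = √0.441700 = 0.665.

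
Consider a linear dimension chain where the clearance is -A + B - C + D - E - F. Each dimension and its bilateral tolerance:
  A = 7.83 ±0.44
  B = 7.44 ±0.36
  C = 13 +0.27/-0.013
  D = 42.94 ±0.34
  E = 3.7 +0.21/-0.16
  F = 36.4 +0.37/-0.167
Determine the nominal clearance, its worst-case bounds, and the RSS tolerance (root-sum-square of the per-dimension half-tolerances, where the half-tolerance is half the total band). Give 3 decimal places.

nominal=-10.550 wc=[-12.540,-9.070] rss=0.752

Stack each dimension's contribution:
  -A: nom -7.830 → Σnom=-7.830; wc +0.440/-0.440 → slack +0.440/-0.440; half-tol=0.440, Σhalf²=0.193600
  +B: nom +7.440 → Σnom=-0.390; wc +0.360/-0.360 → slack +0.800/-0.800; half-tol=0.360, Σhalf²=0.323200
  -C: nom -13.000 → Σnom=-13.390; wc +0.013/-0.270 → slack +0.813/-1.070; half-tol=0.142, Σhalf²=0.343222
  +D: nom +42.940 → Σnom=29.550; wc +0.340/-0.340 → slack +1.153/-1.410; half-tol=0.340, Σhalf²=0.458822
  -E: nom -3.700 → Σnom=25.850; wc +0.160/-0.210 → slack +1.313/-1.620; half-tol=0.185, Σhalf²=0.493047
  -F: nom -36.400 → Σnom=-10.550; wc +0.167/-0.370 → slack +1.480/-1.990; half-tol=0.269, Σhalf²=0.565140
Nominal = -10.550. Worst-case = [-10.550 - 1.990, -10.550 + 1.480] = [-12.540, -9.070]. RSS = √0.565140 = 0.752.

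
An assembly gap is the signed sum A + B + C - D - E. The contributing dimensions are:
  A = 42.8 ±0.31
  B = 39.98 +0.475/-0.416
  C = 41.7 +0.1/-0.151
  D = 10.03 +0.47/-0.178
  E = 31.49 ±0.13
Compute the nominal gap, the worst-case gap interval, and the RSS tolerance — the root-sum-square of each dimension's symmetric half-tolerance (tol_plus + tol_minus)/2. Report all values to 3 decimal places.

Stack each dimension's contribution:
  +A: nom +42.800 → Σnom=42.800; wc +0.310/-0.310 → slack +0.310/-0.310; half-tol=0.310, Σhalf²=0.096100
  +B: nom +39.980 → Σnom=82.780; wc +0.475/-0.416 → slack +0.785/-0.726; half-tol=0.446, Σhalf²=0.294570
  +C: nom +41.700 → Σnom=124.480; wc +0.100/-0.151 → slack +0.885/-0.877; half-tol=0.126, Σhalf²=0.310321
  -D: nom -10.030 → Σnom=114.450; wc +0.178/-0.470 → slack +1.063/-1.347; half-tol=0.324, Σhalf²=0.415297
  -E: nom -31.490 → Σnom=82.960; wc +0.130/-0.130 → slack +1.193/-1.477; half-tol=0.130, Σhalf²=0.432197
Nominal = 82.960. Worst-case = [82.960 - 1.477, 82.960 + 1.193] = [81.483, 84.153]. RSS = √0.432197 = 0.657.

nominal=82.960 wc=[81.483,84.153] rss=0.657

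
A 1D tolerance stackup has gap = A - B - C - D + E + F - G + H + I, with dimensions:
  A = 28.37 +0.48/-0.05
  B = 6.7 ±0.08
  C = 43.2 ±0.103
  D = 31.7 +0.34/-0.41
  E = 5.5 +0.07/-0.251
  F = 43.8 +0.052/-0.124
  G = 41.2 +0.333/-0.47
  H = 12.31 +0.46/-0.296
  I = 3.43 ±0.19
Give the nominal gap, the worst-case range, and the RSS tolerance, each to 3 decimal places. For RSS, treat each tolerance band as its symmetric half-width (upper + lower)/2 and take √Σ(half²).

nominal=-29.390 wc=[-31.157,-27.075] rss=0.776

Stack each dimension's contribution:
  +A: nom +28.370 → Σnom=28.370; wc +0.480/-0.050 → slack +0.480/-0.050; half-tol=0.265, Σhalf²=0.070225
  -B: nom -6.700 → Σnom=21.670; wc +0.080/-0.080 → slack +0.560/-0.130; half-tol=0.080, Σhalf²=0.076625
  -C: nom -43.200 → Σnom=-21.530; wc +0.103/-0.103 → slack +0.663/-0.233; half-tol=0.103, Σhalf²=0.087234
  -D: nom -31.700 → Σnom=-53.230; wc +0.410/-0.340 → slack +1.073/-0.573; half-tol=0.375, Σhalf²=0.227859
  +E: nom +5.500 → Σnom=-47.730; wc +0.070/-0.251 → slack +1.143/-0.824; half-tol=0.161, Σhalf²=0.253619
  +F: nom +43.800 → Σnom=-3.930; wc +0.052/-0.124 → slack +1.195/-0.948; half-tol=0.088, Σhalf²=0.261363
  -G: nom -41.200 → Σnom=-45.130; wc +0.470/-0.333 → slack +1.665/-1.281; half-tol=0.401, Σhalf²=0.422565
  +H: nom +12.310 → Σnom=-32.820; wc +0.460/-0.296 → slack +2.125/-1.577; half-tol=0.378, Σhalf²=0.565449
  +I: nom +3.430 → Σnom=-29.390; wc +0.190/-0.190 → slack +2.315/-1.767; half-tol=0.190, Σhalf²=0.601549
Nominal = -29.390. Worst-case = [-29.390 - 1.767, -29.390 + 2.315] = [-31.157, -27.075]. RSS = √0.601549 = 0.776.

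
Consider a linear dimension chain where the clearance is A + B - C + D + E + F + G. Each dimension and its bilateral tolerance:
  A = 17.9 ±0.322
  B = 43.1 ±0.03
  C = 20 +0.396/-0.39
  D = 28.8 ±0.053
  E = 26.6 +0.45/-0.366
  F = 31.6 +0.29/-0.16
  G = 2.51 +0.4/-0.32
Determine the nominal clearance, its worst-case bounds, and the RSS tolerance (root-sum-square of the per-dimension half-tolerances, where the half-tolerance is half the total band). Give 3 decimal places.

Stack each dimension's contribution:
  +A: nom +17.900 → Σnom=17.900; wc +0.322/-0.322 → slack +0.322/-0.322; half-tol=0.322, Σhalf²=0.103684
  +B: nom +43.100 → Σnom=61.000; wc +0.030/-0.030 → slack +0.352/-0.352; half-tol=0.030, Σhalf²=0.104584
  -C: nom -20.000 → Σnom=41.000; wc +0.390/-0.396 → slack +0.742/-0.748; half-tol=0.393, Σhalf²=0.259033
  +D: nom +28.800 → Σnom=69.800; wc +0.053/-0.053 → slack +0.795/-0.801; half-tol=0.053, Σhalf²=0.261842
  +E: nom +26.600 → Σnom=96.400; wc +0.450/-0.366 → slack +1.245/-1.167; half-tol=0.408, Σhalf²=0.428306
  +F: nom +31.600 → Σnom=128.000; wc +0.290/-0.160 → slack +1.535/-1.327; half-tol=0.225, Σhalf²=0.478931
  +G: nom +2.510 → Σnom=130.510; wc +0.400/-0.320 → slack +1.935/-1.647; half-tol=0.360, Σhalf²=0.608531
Nominal = 130.510. Worst-case = [130.510 - 1.647, 130.510 + 1.935] = [128.863, 132.445]. RSS = √0.608531 = 0.780.

nominal=130.510 wc=[128.863,132.445] rss=0.780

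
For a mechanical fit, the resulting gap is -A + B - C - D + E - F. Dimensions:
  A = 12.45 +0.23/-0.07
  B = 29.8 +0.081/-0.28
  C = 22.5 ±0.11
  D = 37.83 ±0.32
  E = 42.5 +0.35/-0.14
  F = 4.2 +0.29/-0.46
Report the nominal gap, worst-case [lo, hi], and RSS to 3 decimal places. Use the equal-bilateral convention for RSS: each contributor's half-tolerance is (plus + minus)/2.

Stack each dimension's contribution:
  -A: nom -12.450 → Σnom=-12.450; wc +0.070/-0.230 → slack +0.070/-0.230; half-tol=0.150, Σhalf²=0.022500
  +B: nom +29.800 → Σnom=17.350; wc +0.081/-0.280 → slack +0.151/-0.510; half-tol=0.181, Σhalf²=0.055080
  -C: nom -22.500 → Σnom=-5.150; wc +0.110/-0.110 → slack +0.261/-0.620; half-tol=0.110, Σhalf²=0.067180
  -D: nom -37.830 → Σnom=-42.980; wc +0.320/-0.320 → slack +0.581/-0.940; half-tol=0.320, Σhalf²=0.169580
  +E: nom +42.500 → Σnom=-0.480; wc +0.350/-0.140 → slack +0.931/-1.080; half-tol=0.245, Σhalf²=0.229605
  -F: nom -4.200 → Σnom=-4.680; wc +0.460/-0.290 → slack +1.391/-1.370; half-tol=0.375, Σhalf²=0.370230
Nominal = -4.680. Worst-case = [-4.680 - 1.370, -4.680 + 1.391] = [-6.050, -3.289]. RSS = √0.370230 = 0.608.

nominal=-4.680 wc=[-6.050,-3.289] rss=0.608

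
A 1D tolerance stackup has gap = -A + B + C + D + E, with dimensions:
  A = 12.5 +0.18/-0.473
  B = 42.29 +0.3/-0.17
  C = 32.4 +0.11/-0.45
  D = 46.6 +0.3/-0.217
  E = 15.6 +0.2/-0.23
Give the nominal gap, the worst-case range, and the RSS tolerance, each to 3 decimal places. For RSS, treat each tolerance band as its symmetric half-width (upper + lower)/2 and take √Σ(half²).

Stack each dimension's contribution:
  -A: nom -12.500 → Σnom=-12.500; wc +0.473/-0.180 → slack +0.473/-0.180; half-tol=0.327, Σhalf²=0.106602
  +B: nom +42.290 → Σnom=29.790; wc +0.300/-0.170 → slack +0.773/-0.350; half-tol=0.235, Σhalf²=0.161827
  +C: nom +32.400 → Σnom=62.190; wc +0.110/-0.450 → slack +0.883/-0.800; half-tol=0.280, Σhalf²=0.240227
  +D: nom +46.600 → Σnom=108.790; wc +0.300/-0.217 → slack +1.183/-1.017; half-tol=0.259, Σhalf²=0.307049
  +E: nom +15.600 → Σnom=124.390; wc +0.200/-0.230 → slack +1.383/-1.247; half-tol=0.215, Σhalf²=0.353274
Nominal = 124.390. Worst-case = [124.390 - 1.247, 124.390 + 1.383] = [123.143, 125.773]. RSS = √0.353274 = 0.594.

nominal=124.390 wc=[123.143,125.773] rss=0.594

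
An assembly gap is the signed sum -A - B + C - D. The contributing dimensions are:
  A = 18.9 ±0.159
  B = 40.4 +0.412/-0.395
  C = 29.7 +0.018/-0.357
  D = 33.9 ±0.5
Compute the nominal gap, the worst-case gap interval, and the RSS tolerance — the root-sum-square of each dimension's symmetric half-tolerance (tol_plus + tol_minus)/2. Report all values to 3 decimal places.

nominal=-63.500 wc=[-64.928,-62.428] rss=0.688

Stack each dimension's contribution:
  -A: nom -18.900 → Σnom=-18.900; wc +0.159/-0.159 → slack +0.159/-0.159; half-tol=0.159, Σhalf²=0.025281
  -B: nom -40.400 → Σnom=-59.300; wc +0.395/-0.412 → slack +0.554/-0.571; half-tol=0.403, Σhalf²=0.188093
  +C: nom +29.700 → Σnom=-29.600; wc +0.018/-0.357 → slack +0.572/-0.928; half-tol=0.188, Σhalf²=0.223249
  -D: nom -33.900 → Σnom=-63.500; wc +0.500/-0.500 → slack +1.072/-1.428; half-tol=0.500, Σhalf²=0.473249
Nominal = -63.500. Worst-case = [-63.500 - 1.428, -63.500 + 1.072] = [-64.928, -62.428]. RSS = √0.473249 = 0.688.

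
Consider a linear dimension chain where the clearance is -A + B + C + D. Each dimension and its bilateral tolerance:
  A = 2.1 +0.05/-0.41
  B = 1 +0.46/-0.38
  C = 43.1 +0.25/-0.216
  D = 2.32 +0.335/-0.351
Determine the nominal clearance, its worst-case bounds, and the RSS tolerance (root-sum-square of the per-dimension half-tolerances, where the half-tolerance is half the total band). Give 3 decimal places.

nominal=44.320 wc=[43.323,45.775] rss=0.633

Stack each dimension's contribution:
  -A: nom -2.100 → Σnom=-2.100; wc +0.410/-0.050 → slack +0.410/-0.050; half-tol=0.230, Σhalf²=0.052900
  +B: nom +1.000 → Σnom=-1.100; wc +0.460/-0.380 → slack +0.870/-0.430; half-tol=0.420, Σhalf²=0.229300
  +C: nom +43.100 → Σnom=42.000; wc +0.250/-0.216 → slack +1.120/-0.646; half-tol=0.233, Σhalf²=0.283589
  +D: nom +2.320 → Σnom=44.320; wc +0.335/-0.351 → slack +1.455/-0.997; half-tol=0.343, Σhalf²=0.401238
Nominal = 44.320. Worst-case = [44.320 - 0.997, 44.320 + 1.455] = [43.323, 45.775]. RSS = √0.401238 = 0.633.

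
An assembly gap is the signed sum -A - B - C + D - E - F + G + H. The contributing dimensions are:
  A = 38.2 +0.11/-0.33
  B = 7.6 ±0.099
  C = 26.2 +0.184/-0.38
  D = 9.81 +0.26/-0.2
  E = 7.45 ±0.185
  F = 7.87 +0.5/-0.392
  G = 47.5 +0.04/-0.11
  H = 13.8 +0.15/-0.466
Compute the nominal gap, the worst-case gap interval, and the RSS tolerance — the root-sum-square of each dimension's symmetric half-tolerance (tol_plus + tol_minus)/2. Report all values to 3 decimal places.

Stack each dimension's contribution:
  -A: nom -38.200 → Σnom=-38.200; wc +0.330/-0.110 → slack +0.330/-0.110; half-tol=0.220, Σhalf²=0.048400
  -B: nom -7.600 → Σnom=-45.800; wc +0.099/-0.099 → slack +0.429/-0.209; half-tol=0.099, Σhalf²=0.058201
  -C: nom -26.200 → Σnom=-72.000; wc +0.380/-0.184 → slack +0.809/-0.393; half-tol=0.282, Σhalf²=0.137725
  +D: nom +9.810 → Σnom=-62.190; wc +0.260/-0.200 → slack +1.069/-0.593; half-tol=0.230, Σhalf²=0.190625
  -E: nom -7.450 → Σnom=-69.640; wc +0.185/-0.185 → slack +1.254/-0.778; half-tol=0.185, Σhalf²=0.224850
  -F: nom -7.870 → Σnom=-77.510; wc +0.392/-0.500 → slack +1.646/-1.278; half-tol=0.446, Σhalf²=0.423766
  +G: nom +47.500 → Σnom=-30.010; wc +0.040/-0.110 → slack +1.686/-1.388; half-tol=0.075, Σhalf²=0.429391
  +H: nom +13.800 → Σnom=-16.210; wc +0.150/-0.466 → slack +1.836/-1.854; half-tol=0.308, Σhalf²=0.524255
Nominal = -16.210. Worst-case = [-16.210 - 1.854, -16.210 + 1.836] = [-18.064, -14.374]. RSS = √0.524255 = 0.724.

nominal=-16.210 wc=[-18.064,-14.374] rss=0.724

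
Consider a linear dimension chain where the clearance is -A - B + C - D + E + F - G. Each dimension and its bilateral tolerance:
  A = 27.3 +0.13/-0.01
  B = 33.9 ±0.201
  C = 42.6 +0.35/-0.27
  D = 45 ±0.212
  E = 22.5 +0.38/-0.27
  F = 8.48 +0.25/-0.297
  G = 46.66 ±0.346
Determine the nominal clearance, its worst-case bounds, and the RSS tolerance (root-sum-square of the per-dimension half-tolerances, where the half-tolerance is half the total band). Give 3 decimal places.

Stack each dimension's contribution:
  -A: nom -27.300 → Σnom=-27.300; wc +0.010/-0.130 → slack +0.010/-0.130; half-tol=0.070, Σhalf²=0.004900
  -B: nom -33.900 → Σnom=-61.200; wc +0.201/-0.201 → slack +0.211/-0.331; half-tol=0.201, Σhalf²=0.045301
  +C: nom +42.600 → Σnom=-18.600; wc +0.350/-0.270 → slack +0.561/-0.601; half-tol=0.310, Σhalf²=0.141401
  -D: nom -45.000 → Σnom=-63.600; wc +0.212/-0.212 → slack +0.773/-0.813; half-tol=0.212, Σhalf²=0.186345
  +E: nom +22.500 → Σnom=-41.100; wc +0.380/-0.270 → slack +1.153/-1.083; half-tol=0.325, Σhalf²=0.291970
  +F: nom +8.480 → Σnom=-32.620; wc +0.250/-0.297 → slack +1.403/-1.380; half-tol=0.273, Σhalf²=0.366772
  -G: nom -46.660 → Σnom=-79.280; wc +0.346/-0.346 → slack +1.749/-1.726; half-tol=0.346, Σhalf²=0.486488
Nominal = -79.280. Worst-case = [-79.280 - 1.726, -79.280 + 1.749] = [-81.006, -77.531]. RSS = √0.486488 = 0.697.

nominal=-79.280 wc=[-81.006,-77.531] rss=0.697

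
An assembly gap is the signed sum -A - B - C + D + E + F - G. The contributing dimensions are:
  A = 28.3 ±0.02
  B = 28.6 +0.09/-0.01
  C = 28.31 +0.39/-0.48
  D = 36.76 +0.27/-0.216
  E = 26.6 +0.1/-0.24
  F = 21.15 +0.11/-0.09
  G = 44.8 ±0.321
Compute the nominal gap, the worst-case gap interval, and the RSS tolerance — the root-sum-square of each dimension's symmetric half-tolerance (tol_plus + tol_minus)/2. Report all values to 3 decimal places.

nominal=-45.500 wc=[-46.867,-44.189] rss=0.627

Stack each dimension's contribution:
  -A: nom -28.300 → Σnom=-28.300; wc +0.020/-0.020 → slack +0.020/-0.020; half-tol=0.020, Σhalf²=0.000400
  -B: nom -28.600 → Σnom=-56.900; wc +0.010/-0.090 → slack +0.030/-0.110; half-tol=0.050, Σhalf²=0.002900
  -C: nom -28.310 → Σnom=-85.210; wc +0.480/-0.390 → slack +0.510/-0.500; half-tol=0.435, Σhalf²=0.192125
  +D: nom +36.760 → Σnom=-48.450; wc +0.270/-0.216 → slack +0.780/-0.716; half-tol=0.243, Σhalf²=0.251174
  +E: nom +26.600 → Σnom=-21.850; wc +0.100/-0.240 → slack +0.880/-0.956; half-tol=0.170, Σhalf²=0.280074
  +F: nom +21.150 → Σnom=-0.700; wc +0.110/-0.090 → slack +0.990/-1.046; half-tol=0.100, Σhalf²=0.290074
  -G: nom -44.800 → Σnom=-45.500; wc +0.321/-0.321 → slack +1.311/-1.367; half-tol=0.321, Σhalf²=0.393115
Nominal = -45.500. Worst-case = [-45.500 - 1.367, -45.500 + 1.311] = [-46.867, -44.189]. RSS = √0.393115 = 0.627.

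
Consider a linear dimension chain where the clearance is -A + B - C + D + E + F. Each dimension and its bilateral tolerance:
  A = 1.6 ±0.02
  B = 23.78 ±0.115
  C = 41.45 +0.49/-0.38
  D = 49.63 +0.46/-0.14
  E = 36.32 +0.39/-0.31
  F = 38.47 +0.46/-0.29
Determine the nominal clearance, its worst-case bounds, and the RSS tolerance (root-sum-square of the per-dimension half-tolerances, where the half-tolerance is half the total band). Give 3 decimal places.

Stack each dimension's contribution:
  -A: nom -1.600 → Σnom=-1.600; wc +0.020/-0.020 → slack +0.020/-0.020; half-tol=0.020, Σhalf²=0.000400
  +B: nom +23.780 → Σnom=22.180; wc +0.115/-0.115 → slack +0.135/-0.135; half-tol=0.115, Σhalf²=0.013625
  -C: nom -41.450 → Σnom=-19.270; wc +0.380/-0.490 → slack +0.515/-0.625; half-tol=0.435, Σhalf²=0.202850
  +D: nom +49.630 → Σnom=30.360; wc +0.460/-0.140 → slack +0.975/-0.765; half-tol=0.300, Σhalf²=0.292850
  +E: nom +36.320 → Σnom=66.680; wc +0.390/-0.310 → slack +1.365/-1.075; half-tol=0.350, Σhalf²=0.415350
  +F: nom +38.470 → Σnom=105.150; wc +0.460/-0.290 → slack +1.825/-1.365; half-tol=0.375, Σhalf²=0.555975
Nominal = 105.150. Worst-case = [105.150 - 1.365, 105.150 + 1.825] = [103.785, 106.975]. RSS = √0.555975 = 0.746.

nominal=105.150 wc=[103.785,106.975] rss=0.746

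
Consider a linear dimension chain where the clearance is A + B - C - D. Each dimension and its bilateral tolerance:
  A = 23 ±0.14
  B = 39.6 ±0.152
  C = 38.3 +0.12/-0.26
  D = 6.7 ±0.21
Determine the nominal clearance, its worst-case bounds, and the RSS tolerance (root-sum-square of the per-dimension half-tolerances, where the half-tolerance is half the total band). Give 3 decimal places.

Stack each dimension's contribution:
  +A: nom +23.000 → Σnom=23.000; wc +0.140/-0.140 → slack +0.140/-0.140; half-tol=0.140, Σhalf²=0.019600
  +B: nom +39.600 → Σnom=62.600; wc +0.152/-0.152 → slack +0.292/-0.292; half-tol=0.152, Σhalf²=0.042704
  -C: nom -38.300 → Σnom=24.300; wc +0.260/-0.120 → slack +0.552/-0.412; half-tol=0.190, Σhalf²=0.078804
  -D: nom -6.700 → Σnom=17.600; wc +0.210/-0.210 → slack +0.762/-0.622; half-tol=0.210, Σhalf²=0.122904
Nominal = 17.600. Worst-case = [17.600 - 0.622, 17.600 + 0.762] = [16.978, 18.362]. RSS = √0.122904 = 0.351.

nominal=17.600 wc=[16.978,18.362] rss=0.351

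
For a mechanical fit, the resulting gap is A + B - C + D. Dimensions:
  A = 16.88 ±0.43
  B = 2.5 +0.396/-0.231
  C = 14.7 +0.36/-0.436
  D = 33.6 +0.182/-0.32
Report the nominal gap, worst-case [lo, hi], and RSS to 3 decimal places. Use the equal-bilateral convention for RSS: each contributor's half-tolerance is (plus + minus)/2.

nominal=38.280 wc=[36.939,39.724] rss=0.710

Stack each dimension's contribution:
  +A: nom +16.880 → Σnom=16.880; wc +0.430/-0.430 → slack +0.430/-0.430; half-tol=0.430, Σhalf²=0.184900
  +B: nom +2.500 → Σnom=19.380; wc +0.396/-0.231 → slack +0.826/-0.661; half-tol=0.314, Σhalf²=0.283182
  -C: nom -14.700 → Σnom=4.680; wc +0.436/-0.360 → slack +1.262/-1.021; half-tol=0.398, Σhalf²=0.441586
  +D: nom +33.600 → Σnom=38.280; wc +0.182/-0.320 → slack +1.444/-1.341; half-tol=0.251, Σhalf²=0.504587
Nominal = 38.280. Worst-case = [38.280 - 1.341, 38.280 + 1.444] = [36.939, 39.724]. RSS = √0.504587 = 0.710.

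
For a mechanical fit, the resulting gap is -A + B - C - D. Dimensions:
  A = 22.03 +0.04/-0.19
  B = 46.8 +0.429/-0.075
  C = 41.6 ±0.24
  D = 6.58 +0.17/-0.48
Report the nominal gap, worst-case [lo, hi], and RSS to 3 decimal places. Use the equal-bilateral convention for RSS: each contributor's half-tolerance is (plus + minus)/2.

Stack each dimension's contribution:
  -A: nom -22.030 → Σnom=-22.030; wc +0.190/-0.040 → slack +0.190/-0.040; half-tol=0.115, Σhalf²=0.013225
  +B: nom +46.800 → Σnom=24.770; wc +0.429/-0.075 → slack +0.619/-0.115; half-tol=0.252, Σhalf²=0.076729
  -C: nom -41.600 → Σnom=-16.830; wc +0.240/-0.240 → slack +0.859/-0.355; half-tol=0.240, Σhalf²=0.134329
  -D: nom -6.580 → Σnom=-23.410; wc +0.480/-0.170 → slack +1.339/-0.525; half-tol=0.325, Σhalf²=0.239954
Nominal = -23.410. Worst-case = [-23.410 - 0.525, -23.410 + 1.339] = [-23.935, -22.071]. RSS = √0.239954 = 0.490.

nominal=-23.410 wc=[-23.935,-22.071] rss=0.490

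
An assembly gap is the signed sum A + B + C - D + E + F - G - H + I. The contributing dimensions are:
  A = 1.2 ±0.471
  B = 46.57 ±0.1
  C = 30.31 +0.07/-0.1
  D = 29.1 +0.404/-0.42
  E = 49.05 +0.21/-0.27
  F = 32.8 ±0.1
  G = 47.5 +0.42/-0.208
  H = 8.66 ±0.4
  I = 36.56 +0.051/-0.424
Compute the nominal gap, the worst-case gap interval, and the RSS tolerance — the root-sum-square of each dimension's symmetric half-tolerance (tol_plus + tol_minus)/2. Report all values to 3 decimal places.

Stack each dimension's contribution:
  +A: nom +1.200 → Σnom=1.200; wc +0.471/-0.471 → slack +0.471/-0.471; half-tol=0.471, Σhalf²=0.221841
  +B: nom +46.570 → Σnom=47.770; wc +0.100/-0.100 → slack +0.571/-0.571; half-tol=0.100, Σhalf²=0.231841
  +C: nom +30.310 → Σnom=78.080; wc +0.070/-0.100 → slack +0.641/-0.671; half-tol=0.085, Σhalf²=0.239066
  -D: nom -29.100 → Σnom=48.980; wc +0.420/-0.404 → slack +1.061/-1.075; half-tol=0.412, Σhalf²=0.408810
  +E: nom +49.050 → Σnom=98.030; wc +0.210/-0.270 → slack +1.271/-1.345; half-tol=0.240, Σhalf²=0.466410
  +F: nom +32.800 → Σnom=130.830; wc +0.100/-0.100 → slack +1.371/-1.445; half-tol=0.100, Σhalf²=0.476410
  -G: nom -47.500 → Σnom=83.330; wc +0.208/-0.420 → slack +1.579/-1.865; half-tol=0.314, Σhalf²=0.575006
  -H: nom -8.660 → Σnom=74.670; wc +0.400/-0.400 → slack +1.979/-2.265; half-tol=0.400, Σhalf²=0.735006
  +I: nom +36.560 → Σnom=111.230; wc +0.051/-0.424 → slack +2.030/-2.689; half-tol=0.237, Σhalf²=0.791412
Nominal = 111.230. Worst-case = [111.230 - 2.689, 111.230 + 2.030] = [108.541, 113.260]. RSS = √0.791412 = 0.890.

nominal=111.230 wc=[108.541,113.260] rss=0.890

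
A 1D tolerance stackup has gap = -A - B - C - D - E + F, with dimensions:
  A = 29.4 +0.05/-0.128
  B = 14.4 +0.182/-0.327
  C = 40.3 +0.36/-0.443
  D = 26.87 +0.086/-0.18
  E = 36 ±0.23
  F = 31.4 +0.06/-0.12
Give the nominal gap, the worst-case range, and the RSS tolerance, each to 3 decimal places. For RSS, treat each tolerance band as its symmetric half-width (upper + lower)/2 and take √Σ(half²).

nominal=-115.570 wc=[-116.598,-114.202] rss=0.559

Stack each dimension's contribution:
  -A: nom -29.400 → Σnom=-29.400; wc +0.128/-0.050 → slack +0.128/-0.050; half-tol=0.089, Σhalf²=0.007921
  -B: nom -14.400 → Σnom=-43.800; wc +0.327/-0.182 → slack +0.455/-0.232; half-tol=0.255, Σhalf²=0.072691
  -C: nom -40.300 → Σnom=-84.100; wc +0.443/-0.360 → slack +0.898/-0.592; half-tol=0.401, Σhalf²=0.233893
  -D: nom -26.870 → Σnom=-110.970; wc +0.180/-0.086 → slack +1.078/-0.678; half-tol=0.133, Σhalf²=0.251582
  -E: nom -36.000 → Σnom=-146.970; wc +0.230/-0.230 → slack +1.308/-0.908; half-tol=0.230, Σhalf²=0.304482
  +F: nom +31.400 → Σnom=-115.570; wc +0.060/-0.120 → slack +1.368/-1.028; half-tol=0.090, Σhalf²=0.312582
Nominal = -115.570. Worst-case = [-115.570 - 1.028, -115.570 + 1.368] = [-116.598, -114.202]. RSS = √0.312582 = 0.559.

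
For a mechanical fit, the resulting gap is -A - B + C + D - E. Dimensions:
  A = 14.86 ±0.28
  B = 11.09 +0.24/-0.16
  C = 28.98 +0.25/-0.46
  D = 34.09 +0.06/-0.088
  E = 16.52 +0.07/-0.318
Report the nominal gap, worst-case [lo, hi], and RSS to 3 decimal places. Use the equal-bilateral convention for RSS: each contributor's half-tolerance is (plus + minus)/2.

nominal=20.600 wc=[19.462,21.668] rss=0.536

Stack each dimension's contribution:
  -A: nom -14.860 → Σnom=-14.860; wc +0.280/-0.280 → slack +0.280/-0.280; half-tol=0.280, Σhalf²=0.078400
  -B: nom -11.090 → Σnom=-25.950; wc +0.160/-0.240 → slack +0.440/-0.520; half-tol=0.200, Σhalf²=0.118400
  +C: nom +28.980 → Σnom=3.030; wc +0.250/-0.460 → slack +0.690/-0.980; half-tol=0.355, Σhalf²=0.244425
  +D: nom +34.090 → Σnom=37.120; wc +0.060/-0.088 → slack +0.750/-1.068; half-tol=0.074, Σhalf²=0.249901
  -E: nom -16.520 → Σnom=20.600; wc +0.318/-0.070 → slack +1.068/-1.138; half-tol=0.194, Σhalf²=0.287537
Nominal = 20.600. Worst-case = [20.600 - 1.138, 20.600 + 1.068] = [19.462, 21.668]. RSS = √0.287537 = 0.536.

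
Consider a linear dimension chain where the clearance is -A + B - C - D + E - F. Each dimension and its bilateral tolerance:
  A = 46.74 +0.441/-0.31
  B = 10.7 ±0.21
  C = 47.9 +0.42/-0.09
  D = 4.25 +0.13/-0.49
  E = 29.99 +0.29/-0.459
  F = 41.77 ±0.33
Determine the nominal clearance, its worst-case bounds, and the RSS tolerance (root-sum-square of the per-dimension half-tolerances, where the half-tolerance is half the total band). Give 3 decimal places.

Stack each dimension's contribution:
  -A: nom -46.740 → Σnom=-46.740; wc +0.310/-0.441 → slack +0.310/-0.441; half-tol=0.376, Σhalf²=0.141000
  +B: nom +10.700 → Σnom=-36.040; wc +0.210/-0.210 → slack +0.520/-0.651; half-tol=0.210, Σhalf²=0.185100
  -C: nom -47.900 → Σnom=-83.940; wc +0.090/-0.420 → slack +0.610/-1.071; half-tol=0.255, Σhalf²=0.250125
  -D: nom -4.250 → Σnom=-88.190; wc +0.490/-0.130 → slack +1.100/-1.201; half-tol=0.310, Σhalf²=0.346225
  +E: nom +29.990 → Σnom=-58.200; wc +0.290/-0.459 → slack +1.390/-1.660; half-tol=0.374, Σhalf²=0.486475
  -F: nom -41.770 → Σnom=-99.970; wc +0.330/-0.330 → slack +1.720/-1.990; half-tol=0.330, Σhalf²=0.595375
Nominal = -99.970. Worst-case = [-99.970 - 1.990, -99.970 + 1.720] = [-101.960, -98.250]. RSS = √0.595375 = 0.772.

nominal=-99.970 wc=[-101.960,-98.250] rss=0.772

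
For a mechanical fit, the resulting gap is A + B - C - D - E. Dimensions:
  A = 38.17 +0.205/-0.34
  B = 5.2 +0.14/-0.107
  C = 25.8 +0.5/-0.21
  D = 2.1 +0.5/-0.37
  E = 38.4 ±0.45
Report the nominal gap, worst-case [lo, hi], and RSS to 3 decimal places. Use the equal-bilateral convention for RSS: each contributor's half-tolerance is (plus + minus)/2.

nominal=-22.930 wc=[-24.827,-21.555] rss=0.779

Stack each dimension's contribution:
  +A: nom +38.170 → Σnom=38.170; wc +0.205/-0.340 → slack +0.205/-0.340; half-tol=0.273, Σhalf²=0.074256
  +B: nom +5.200 → Σnom=43.370; wc +0.140/-0.107 → slack +0.345/-0.447; half-tol=0.123, Σhalf²=0.089509
  -C: nom -25.800 → Σnom=17.570; wc +0.210/-0.500 → slack +0.555/-0.947; half-tol=0.355, Σhalf²=0.215533
  -D: nom -2.100 → Σnom=15.470; wc +0.370/-0.500 → slack +0.925/-1.447; half-tol=0.435, Σhalf²=0.404759
  -E: nom -38.400 → Σnom=-22.930; wc +0.450/-0.450 → slack +1.375/-1.897; half-tol=0.450, Σhalf²=0.607259
Nominal = -22.930. Worst-case = [-22.930 - 1.897, -22.930 + 1.375] = [-24.827, -21.555]. RSS = √0.607259 = 0.779.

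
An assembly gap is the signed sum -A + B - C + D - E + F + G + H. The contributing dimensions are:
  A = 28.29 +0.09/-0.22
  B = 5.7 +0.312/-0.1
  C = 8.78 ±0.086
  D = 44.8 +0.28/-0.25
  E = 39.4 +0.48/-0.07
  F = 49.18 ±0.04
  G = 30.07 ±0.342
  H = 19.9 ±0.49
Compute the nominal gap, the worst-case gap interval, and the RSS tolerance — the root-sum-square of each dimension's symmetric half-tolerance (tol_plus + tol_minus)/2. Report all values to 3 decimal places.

Stack each dimension's contribution:
  -A: nom -28.290 → Σnom=-28.290; wc +0.220/-0.090 → slack +0.220/-0.090; half-tol=0.155, Σhalf²=0.024025
  +B: nom +5.700 → Σnom=-22.590; wc +0.312/-0.100 → slack +0.532/-0.190; half-tol=0.206, Σhalf²=0.066461
  -C: nom -8.780 → Σnom=-31.370; wc +0.086/-0.086 → slack +0.618/-0.276; half-tol=0.086, Σhalf²=0.073857
  +D: nom +44.800 → Σnom=13.430; wc +0.280/-0.250 → slack +0.898/-0.526; half-tol=0.265, Σhalf²=0.144082
  -E: nom -39.400 → Σnom=-25.970; wc +0.070/-0.480 → slack +0.968/-1.006; half-tol=0.275, Σhalf²=0.219707
  +F: nom +49.180 → Σnom=23.210; wc +0.040/-0.040 → slack +1.008/-1.046; half-tol=0.040, Σhalf²=0.221307
  +G: nom +30.070 → Σnom=53.280; wc +0.342/-0.342 → slack +1.350/-1.388; half-tol=0.342, Σhalf²=0.338271
  +H: nom +19.900 → Σnom=73.180; wc +0.490/-0.490 → slack +1.840/-1.878; half-tol=0.490, Σhalf²=0.578371
Nominal = 73.180. Worst-case = [73.180 - 1.878, 73.180 + 1.840] = [71.302, 75.020]. RSS = √0.578371 = 0.761.

nominal=73.180 wc=[71.302,75.020] rss=0.761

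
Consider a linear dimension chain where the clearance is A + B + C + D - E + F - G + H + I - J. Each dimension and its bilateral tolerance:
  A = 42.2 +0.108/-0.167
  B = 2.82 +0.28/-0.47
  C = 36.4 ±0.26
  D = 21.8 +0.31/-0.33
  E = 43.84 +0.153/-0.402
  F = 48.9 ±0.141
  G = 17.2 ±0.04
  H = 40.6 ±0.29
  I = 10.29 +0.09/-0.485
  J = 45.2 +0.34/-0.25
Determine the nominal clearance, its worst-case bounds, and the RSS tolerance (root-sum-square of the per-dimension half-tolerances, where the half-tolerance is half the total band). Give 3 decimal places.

Stack each dimension's contribution:
  +A: nom +42.200 → Σnom=42.200; wc +0.108/-0.167 → slack +0.108/-0.167; half-tol=0.138, Σhalf²=0.018906
  +B: nom +2.820 → Σnom=45.020; wc +0.280/-0.470 → slack +0.388/-0.637; half-tol=0.375, Σhalf²=0.159531
  +C: nom +36.400 → Σnom=81.420; wc +0.260/-0.260 → slack +0.648/-0.897; half-tol=0.260, Σhalf²=0.227131
  +D: nom +21.800 → Σnom=103.220; wc +0.310/-0.330 → slack +0.958/-1.227; half-tol=0.320, Σhalf²=0.329531
  -E: nom -43.840 → Σnom=59.380; wc +0.402/-0.153 → slack +1.360/-1.380; half-tol=0.278, Σhalf²=0.406537
  +F: nom +48.900 → Σnom=108.280; wc +0.141/-0.141 → slack +1.501/-1.521; half-tol=0.141, Σhalf²=0.426418
  -G: nom -17.200 → Σnom=91.080; wc +0.040/-0.040 → slack +1.541/-1.561; half-tol=0.040, Σhalf²=0.428018
  +H: nom +40.600 → Σnom=131.680; wc +0.290/-0.290 → slack +1.831/-1.851; half-tol=0.290, Σhalf²=0.512118
  +I: nom +10.290 → Σnom=141.970; wc +0.090/-0.485 → slack +1.921/-2.336; half-tol=0.287, Σhalf²=0.594775
  -J: nom -45.200 → Σnom=96.770; wc +0.250/-0.340 → slack +2.171/-2.676; half-tol=0.295, Σhalf²=0.681800
Nominal = 96.770. Worst-case = [96.770 - 2.676, 96.770 + 2.171] = [94.094, 98.941]. RSS = √0.681800 = 0.826.

nominal=96.770 wc=[94.094,98.941] rss=0.826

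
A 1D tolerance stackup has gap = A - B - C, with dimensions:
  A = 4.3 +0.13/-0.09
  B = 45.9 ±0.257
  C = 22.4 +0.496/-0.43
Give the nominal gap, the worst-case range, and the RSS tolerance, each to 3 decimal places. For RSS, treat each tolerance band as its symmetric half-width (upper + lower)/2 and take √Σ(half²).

Stack each dimension's contribution:
  +A: nom +4.300 → Σnom=4.300; wc +0.130/-0.090 → slack +0.130/-0.090; half-tol=0.110, Σhalf²=0.012100
  -B: nom -45.900 → Σnom=-41.600; wc +0.257/-0.257 → slack +0.387/-0.347; half-tol=0.257, Σhalf²=0.078149
  -C: nom -22.400 → Σnom=-64.000; wc +0.430/-0.496 → slack +0.817/-0.843; half-tol=0.463, Σhalf²=0.292518
Nominal = -64.000. Worst-case = [-64.000 - 0.843, -64.000 + 0.817] = [-64.843, -63.183]. RSS = √0.292518 = 0.541.

nominal=-64.000 wc=[-64.843,-63.183] rss=0.541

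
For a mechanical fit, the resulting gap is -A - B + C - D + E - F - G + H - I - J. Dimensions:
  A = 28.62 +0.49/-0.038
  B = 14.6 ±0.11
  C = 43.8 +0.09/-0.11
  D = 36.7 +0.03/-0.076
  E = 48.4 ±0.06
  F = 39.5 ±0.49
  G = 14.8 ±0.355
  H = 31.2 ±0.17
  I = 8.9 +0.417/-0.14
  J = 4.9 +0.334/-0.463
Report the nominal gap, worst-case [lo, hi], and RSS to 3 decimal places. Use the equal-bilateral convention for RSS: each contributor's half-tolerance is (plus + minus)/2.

nominal=-24.620 wc=[-27.186,-22.628] rss=0.854

Stack each dimension's contribution:
  -A: nom -28.620 → Σnom=-28.620; wc +0.038/-0.490 → slack +0.038/-0.490; half-tol=0.264, Σhalf²=0.069696
  -B: nom -14.600 → Σnom=-43.220; wc +0.110/-0.110 → slack +0.148/-0.600; half-tol=0.110, Σhalf²=0.081796
  +C: nom +43.800 → Σnom=0.580; wc +0.090/-0.110 → slack +0.238/-0.710; half-tol=0.100, Σhalf²=0.091796
  -D: nom -36.700 → Σnom=-36.120; wc +0.076/-0.030 → slack +0.314/-0.740; half-tol=0.053, Σhalf²=0.094605
  +E: nom +48.400 → Σnom=12.280; wc +0.060/-0.060 → slack +0.374/-0.800; half-tol=0.060, Σhalf²=0.098205
  -F: nom -39.500 → Σnom=-27.220; wc +0.490/-0.490 → slack +0.864/-1.290; half-tol=0.490, Σhalf²=0.338305
  -G: nom -14.800 → Σnom=-42.020; wc +0.355/-0.355 → slack +1.219/-1.645; half-tol=0.355, Σhalf²=0.464330
  +H: nom +31.200 → Σnom=-10.820; wc +0.170/-0.170 → slack +1.389/-1.815; half-tol=0.170, Σhalf²=0.493230
  -I: nom -8.900 → Σnom=-19.720; wc +0.140/-0.417 → slack +1.529/-2.232; half-tol=0.278, Σhalf²=0.570792
  -J: nom -4.900 → Σnom=-24.620; wc +0.463/-0.334 → slack +1.992/-2.566; half-tol=0.399, Σhalf²=0.729595
Nominal = -24.620. Worst-case = [-24.620 - 2.566, -24.620 + 1.992] = [-27.186, -22.628]. RSS = √0.729595 = 0.854.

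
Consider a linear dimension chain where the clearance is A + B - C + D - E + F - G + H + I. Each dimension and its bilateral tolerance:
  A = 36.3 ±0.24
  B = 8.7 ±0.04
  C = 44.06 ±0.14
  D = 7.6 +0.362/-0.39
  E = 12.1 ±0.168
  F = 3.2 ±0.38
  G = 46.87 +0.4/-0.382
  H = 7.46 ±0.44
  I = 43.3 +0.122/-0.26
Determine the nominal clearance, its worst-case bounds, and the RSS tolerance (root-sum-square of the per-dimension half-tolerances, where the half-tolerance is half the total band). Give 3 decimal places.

nominal=3.530 wc=[1.072,5.804] rss=0.881

Stack each dimension's contribution:
  +A: nom +36.300 → Σnom=36.300; wc +0.240/-0.240 → slack +0.240/-0.240; half-tol=0.240, Σhalf²=0.057600
  +B: nom +8.700 → Σnom=45.000; wc +0.040/-0.040 → slack +0.280/-0.280; half-tol=0.040, Σhalf²=0.059200
  -C: nom -44.060 → Σnom=0.940; wc +0.140/-0.140 → slack +0.420/-0.420; half-tol=0.140, Σhalf²=0.078800
  +D: nom +7.600 → Σnom=8.540; wc +0.362/-0.390 → slack +0.782/-0.810; half-tol=0.376, Σhalf²=0.220176
  -E: nom -12.100 → Σnom=-3.560; wc +0.168/-0.168 → slack +0.950/-0.978; half-tol=0.168, Σhalf²=0.248400
  +F: nom +3.200 → Σnom=-0.360; wc +0.380/-0.380 → slack +1.330/-1.358; half-tol=0.380, Σhalf²=0.392800
  -G: nom -46.870 → Σnom=-47.230; wc +0.382/-0.400 → slack +1.712/-1.758; half-tol=0.391, Σhalf²=0.545681
  +H: nom +7.460 → Σnom=-39.770; wc +0.440/-0.440 → slack +2.152/-2.198; half-tol=0.440, Σhalf²=0.739281
  +I: nom +43.300 → Σnom=3.530; wc +0.122/-0.260 → slack +2.274/-2.458; half-tol=0.191, Σhalf²=0.775762
Nominal = 3.530. Worst-case = [3.530 - 2.458, 3.530 + 2.274] = [1.072, 5.804]. RSS = √0.775762 = 0.881.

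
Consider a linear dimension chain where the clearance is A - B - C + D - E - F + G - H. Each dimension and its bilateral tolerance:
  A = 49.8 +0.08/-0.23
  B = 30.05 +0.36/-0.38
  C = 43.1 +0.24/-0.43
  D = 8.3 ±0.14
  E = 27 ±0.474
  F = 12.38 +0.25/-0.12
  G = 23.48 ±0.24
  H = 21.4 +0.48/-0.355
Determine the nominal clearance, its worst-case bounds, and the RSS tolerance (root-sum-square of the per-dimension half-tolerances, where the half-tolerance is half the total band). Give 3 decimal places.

Stack each dimension's contribution:
  +A: nom +49.800 → Σnom=49.800; wc +0.080/-0.230 → slack +0.080/-0.230; half-tol=0.155, Σhalf²=0.024025
  -B: nom -30.050 → Σnom=19.750; wc +0.380/-0.360 → slack +0.460/-0.590; half-tol=0.370, Σhalf²=0.160925
  -C: nom -43.100 → Σnom=-23.350; wc +0.430/-0.240 → slack +0.890/-0.830; half-tol=0.335, Σhalf²=0.273150
  +D: nom +8.300 → Σnom=-15.050; wc +0.140/-0.140 → slack +1.030/-0.970; half-tol=0.140, Σhalf²=0.292750
  -E: nom -27.000 → Σnom=-42.050; wc +0.474/-0.474 → slack +1.504/-1.444; half-tol=0.474, Σhalf²=0.517426
  -F: nom -12.380 → Σnom=-54.430; wc +0.120/-0.250 → slack +1.624/-1.694; half-tol=0.185, Σhalf²=0.551651
  +G: nom +23.480 → Σnom=-30.950; wc +0.240/-0.240 → slack +1.864/-1.934; half-tol=0.240, Σhalf²=0.609251
  -H: nom -21.400 → Σnom=-52.350; wc +0.355/-0.480 → slack +2.219/-2.414; half-tol=0.417, Σhalf²=0.783557
Nominal = -52.350. Worst-case = [-52.350 - 2.414, -52.350 + 2.219] = [-54.764, -50.131]. RSS = √0.783557 = 0.885.

nominal=-52.350 wc=[-54.764,-50.131] rss=0.885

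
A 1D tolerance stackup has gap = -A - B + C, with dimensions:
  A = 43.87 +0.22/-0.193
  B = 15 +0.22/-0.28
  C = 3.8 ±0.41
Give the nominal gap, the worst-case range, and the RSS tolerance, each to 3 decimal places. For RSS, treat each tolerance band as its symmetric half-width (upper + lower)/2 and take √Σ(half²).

Stack each dimension's contribution:
  -A: nom -43.870 → Σnom=-43.870; wc +0.193/-0.220 → slack +0.193/-0.220; half-tol=0.207, Σhalf²=0.042642
  -B: nom -15.000 → Σnom=-58.870; wc +0.280/-0.220 → slack +0.473/-0.440; half-tol=0.250, Σhalf²=0.105142
  +C: nom +3.800 → Σnom=-55.070; wc +0.410/-0.410 → slack +0.883/-0.850; half-tol=0.410, Σhalf²=0.273242
Nominal = -55.070. Worst-case = [-55.070 - 0.850, -55.070 + 0.883] = [-55.920, -54.187]. RSS = √0.273242 = 0.523.

nominal=-55.070 wc=[-55.920,-54.187] rss=0.523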